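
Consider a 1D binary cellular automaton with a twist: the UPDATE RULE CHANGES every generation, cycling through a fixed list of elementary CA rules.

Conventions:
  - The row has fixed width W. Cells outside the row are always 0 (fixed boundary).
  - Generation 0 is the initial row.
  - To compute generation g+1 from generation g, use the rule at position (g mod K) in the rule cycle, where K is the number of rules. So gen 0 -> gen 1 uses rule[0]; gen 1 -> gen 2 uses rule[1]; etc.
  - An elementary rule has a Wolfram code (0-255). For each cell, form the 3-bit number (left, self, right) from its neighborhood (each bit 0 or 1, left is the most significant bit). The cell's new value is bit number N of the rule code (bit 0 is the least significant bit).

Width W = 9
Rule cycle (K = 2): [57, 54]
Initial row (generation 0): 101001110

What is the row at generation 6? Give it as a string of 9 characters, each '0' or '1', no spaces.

Answer: 110000000

Derivation:
Gen 0: 101001110
Gen 1 (rule 57): 010101001
Gen 2 (rule 54): 111111111
Gen 3 (rule 57): 100000000
Gen 4 (rule 54): 110000000
Gen 5 (rule 57): 101111111
Gen 6 (rule 54): 110000000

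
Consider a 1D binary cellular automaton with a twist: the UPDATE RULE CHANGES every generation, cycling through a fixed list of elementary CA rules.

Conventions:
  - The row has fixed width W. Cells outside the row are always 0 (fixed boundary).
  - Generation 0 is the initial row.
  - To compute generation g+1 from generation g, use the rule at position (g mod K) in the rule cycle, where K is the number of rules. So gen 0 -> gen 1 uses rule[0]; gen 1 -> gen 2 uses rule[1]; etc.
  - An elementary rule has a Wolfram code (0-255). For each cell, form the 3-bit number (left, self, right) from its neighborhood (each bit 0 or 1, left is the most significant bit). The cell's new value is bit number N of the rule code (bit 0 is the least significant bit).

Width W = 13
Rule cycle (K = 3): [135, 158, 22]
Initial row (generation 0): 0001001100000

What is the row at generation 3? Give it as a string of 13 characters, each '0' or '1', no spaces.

Gen 0: 0001001100000
Gen 1 (rule 135): 1111010001111
Gen 2 (rule 158): 1110011011110
Gen 3 (rule 22): 0001100000001

Answer: 0001100000001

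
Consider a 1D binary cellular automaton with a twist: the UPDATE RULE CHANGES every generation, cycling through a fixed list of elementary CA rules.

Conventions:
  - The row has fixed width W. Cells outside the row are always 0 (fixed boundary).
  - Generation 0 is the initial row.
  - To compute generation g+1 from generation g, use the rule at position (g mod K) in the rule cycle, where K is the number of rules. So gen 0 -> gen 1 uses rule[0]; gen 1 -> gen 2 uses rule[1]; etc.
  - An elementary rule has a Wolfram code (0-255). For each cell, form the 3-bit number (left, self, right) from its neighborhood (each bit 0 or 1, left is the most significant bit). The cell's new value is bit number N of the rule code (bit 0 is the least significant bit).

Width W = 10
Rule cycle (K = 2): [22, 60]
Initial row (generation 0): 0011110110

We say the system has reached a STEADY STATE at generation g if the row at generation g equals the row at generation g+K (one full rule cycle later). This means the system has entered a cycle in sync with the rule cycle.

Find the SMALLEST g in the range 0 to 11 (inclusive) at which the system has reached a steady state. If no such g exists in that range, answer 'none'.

Answer: none

Derivation:
Gen 0: 0011110110
Gen 1 (rule 22): 0100000001
Gen 2 (rule 60): 0110000001
Gen 3 (rule 22): 1001000011
Gen 4 (rule 60): 1101100010
Gen 5 (rule 22): 0000010111
Gen 6 (rule 60): 0000011100
Gen 7 (rule 22): 0000100010
Gen 8 (rule 60): 0000110011
Gen 9 (rule 22): 0001001100
Gen 10 (rule 60): 0001101010
Gen 11 (rule 22): 0010001011
Gen 12 (rule 60): 0011001110
Gen 13 (rule 22): 0100110001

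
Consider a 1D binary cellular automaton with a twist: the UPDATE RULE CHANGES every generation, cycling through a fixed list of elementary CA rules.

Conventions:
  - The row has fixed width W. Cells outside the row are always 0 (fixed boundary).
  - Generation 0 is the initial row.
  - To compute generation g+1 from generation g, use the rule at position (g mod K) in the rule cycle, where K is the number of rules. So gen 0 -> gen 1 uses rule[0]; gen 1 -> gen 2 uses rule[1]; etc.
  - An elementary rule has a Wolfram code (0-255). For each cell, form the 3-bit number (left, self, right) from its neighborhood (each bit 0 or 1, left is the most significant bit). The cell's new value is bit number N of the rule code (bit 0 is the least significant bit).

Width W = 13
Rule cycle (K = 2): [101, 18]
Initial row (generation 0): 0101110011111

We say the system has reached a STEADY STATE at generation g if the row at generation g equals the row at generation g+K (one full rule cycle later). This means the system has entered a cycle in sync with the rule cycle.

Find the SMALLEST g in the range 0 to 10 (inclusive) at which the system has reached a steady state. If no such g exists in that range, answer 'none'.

Gen 0: 0101110011111
Gen 1 (rule 101): 0110010000001
Gen 2 (rule 18): 1001101000010
Gen 3 (rule 101): 1000111011010
Gen 4 (rule 18): 0101000000001
Gen 5 (rule 101): 0111011111101
Gen 6 (rule 18): 1000000000000
Gen 7 (rule 101): 1011111111111
Gen 8 (rule 18): 0000000000000
Gen 9 (rule 101): 1111111111111
Gen 10 (rule 18): 0000000000000
Gen 11 (rule 101): 1111111111111
Gen 12 (rule 18): 0000000000000

Answer: 8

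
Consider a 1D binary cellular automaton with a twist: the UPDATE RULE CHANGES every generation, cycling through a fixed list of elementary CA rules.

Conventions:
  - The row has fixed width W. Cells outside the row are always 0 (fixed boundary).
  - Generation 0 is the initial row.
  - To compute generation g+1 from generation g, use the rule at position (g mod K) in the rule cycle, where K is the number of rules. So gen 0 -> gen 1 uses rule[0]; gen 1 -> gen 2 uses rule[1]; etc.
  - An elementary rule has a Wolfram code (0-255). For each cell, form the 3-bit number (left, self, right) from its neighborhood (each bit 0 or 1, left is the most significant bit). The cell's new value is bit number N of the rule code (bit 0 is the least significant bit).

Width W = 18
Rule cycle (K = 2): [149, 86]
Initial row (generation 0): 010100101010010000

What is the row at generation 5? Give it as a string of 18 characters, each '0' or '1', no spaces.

Gen 0: 010100101010010000
Gen 1 (rule 149): 010110101011011111
Gen 2 (rule 86): 110010101001000001
Gen 3 (rule 149): 001010101101111101
Gen 4 (rule 86): 011010100100000101
Gen 5 (rule 149): 000010110111110101

Answer: 000010110111110101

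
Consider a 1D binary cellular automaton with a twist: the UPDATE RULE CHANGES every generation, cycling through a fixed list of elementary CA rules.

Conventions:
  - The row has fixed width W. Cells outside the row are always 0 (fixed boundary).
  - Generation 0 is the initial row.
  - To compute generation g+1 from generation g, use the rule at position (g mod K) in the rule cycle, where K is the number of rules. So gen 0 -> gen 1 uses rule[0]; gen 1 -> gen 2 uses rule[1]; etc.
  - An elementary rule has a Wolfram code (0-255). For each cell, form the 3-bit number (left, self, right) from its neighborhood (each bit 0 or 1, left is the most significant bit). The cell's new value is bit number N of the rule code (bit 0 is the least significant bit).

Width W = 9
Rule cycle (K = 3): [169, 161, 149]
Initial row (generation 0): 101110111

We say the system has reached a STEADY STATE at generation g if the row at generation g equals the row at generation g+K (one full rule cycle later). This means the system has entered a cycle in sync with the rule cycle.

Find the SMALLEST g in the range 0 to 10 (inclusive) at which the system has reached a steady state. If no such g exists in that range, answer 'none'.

Gen 0: 101110111
Gen 1 (rule 169): 011101110
Gen 2 (rule 161): 001010100
Gen 3 (rule 149): 101010111
Gen 4 (rule 169): 010101110
Gen 5 (rule 161): 001010100
Gen 6 (rule 149): 101010111
Gen 7 (rule 169): 010101110
Gen 8 (rule 161): 001010100
Gen 9 (rule 149): 101010111
Gen 10 (rule 169): 010101110
Gen 11 (rule 161): 001010100
Gen 12 (rule 149): 101010111
Gen 13 (rule 169): 010101110

Answer: 2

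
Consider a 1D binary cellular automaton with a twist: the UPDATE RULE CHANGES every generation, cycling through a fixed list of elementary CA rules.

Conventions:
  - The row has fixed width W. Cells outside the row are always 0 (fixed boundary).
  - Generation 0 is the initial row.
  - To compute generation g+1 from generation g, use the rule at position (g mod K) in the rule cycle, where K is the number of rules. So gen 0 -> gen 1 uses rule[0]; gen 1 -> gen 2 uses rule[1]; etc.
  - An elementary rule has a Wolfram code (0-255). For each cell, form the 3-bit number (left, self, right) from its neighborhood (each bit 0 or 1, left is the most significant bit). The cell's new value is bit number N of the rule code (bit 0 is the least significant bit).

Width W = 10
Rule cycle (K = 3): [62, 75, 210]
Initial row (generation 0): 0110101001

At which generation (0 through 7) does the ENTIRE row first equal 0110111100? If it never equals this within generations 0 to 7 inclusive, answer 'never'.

Gen 0: 0110101001
Gen 1 (rule 62): 1101111111
Gen 2 (rule 75): 1101000001
Gen 3 (rule 210): 0100100010
Gen 4 (rule 62): 1111110111
Gen 5 (rule 75): 1000010101
Gen 6 (rule 210): 0100100000
Gen 7 (rule 62): 1111110000

Answer: never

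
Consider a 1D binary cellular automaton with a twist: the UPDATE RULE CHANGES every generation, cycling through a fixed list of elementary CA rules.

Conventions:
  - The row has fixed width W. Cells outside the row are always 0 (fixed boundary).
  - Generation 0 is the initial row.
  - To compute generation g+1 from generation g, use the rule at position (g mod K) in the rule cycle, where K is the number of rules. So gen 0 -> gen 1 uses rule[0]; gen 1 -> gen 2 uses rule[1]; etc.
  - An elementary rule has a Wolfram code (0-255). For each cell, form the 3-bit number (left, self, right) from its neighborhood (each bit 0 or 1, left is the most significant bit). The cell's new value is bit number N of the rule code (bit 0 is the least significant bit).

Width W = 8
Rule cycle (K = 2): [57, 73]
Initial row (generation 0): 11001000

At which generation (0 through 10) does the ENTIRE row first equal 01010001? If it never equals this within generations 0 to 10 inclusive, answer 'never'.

Gen 0: 11001000
Gen 1 (rule 57): 10100111
Gen 2 (rule 73): 00000101
Gen 3 (rule 57): 11110010
Gen 4 (rule 73): 10010000
Gen 5 (rule 57): 01001111
Gen 6 (rule 73): 00001001
Gen 7 (rule 57): 11100100
Gen 8 (rule 73): 10100001
Gen 9 (rule 57): 01011100
Gen 10 (rule 73): 00010101

Answer: never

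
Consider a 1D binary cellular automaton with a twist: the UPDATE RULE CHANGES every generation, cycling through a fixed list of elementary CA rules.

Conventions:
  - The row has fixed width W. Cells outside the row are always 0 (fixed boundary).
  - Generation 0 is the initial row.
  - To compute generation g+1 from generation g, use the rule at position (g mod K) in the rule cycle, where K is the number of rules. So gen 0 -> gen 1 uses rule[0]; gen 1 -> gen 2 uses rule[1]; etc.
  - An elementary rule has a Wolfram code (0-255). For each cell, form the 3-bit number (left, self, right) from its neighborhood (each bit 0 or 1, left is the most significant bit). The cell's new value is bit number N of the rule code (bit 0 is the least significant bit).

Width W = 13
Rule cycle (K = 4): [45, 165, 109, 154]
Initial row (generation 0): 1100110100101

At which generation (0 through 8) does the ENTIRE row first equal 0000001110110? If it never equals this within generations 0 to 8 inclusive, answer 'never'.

Gen 0: 1100110100101
Gen 1 (rule 45): 1000101100111
Gen 2 (rule 165): 1010110000010
Gen 3 (rule 109): 1111110111010
Gen 4 (rule 154): 1111100110001
Gen 5 (rule 45): 1000000100101
Gen 6 (rule 165): 1011110100111
Gen 7 (rule 109): 1110011100101
Gen 8 (rule 154): 1101111011000

Answer: never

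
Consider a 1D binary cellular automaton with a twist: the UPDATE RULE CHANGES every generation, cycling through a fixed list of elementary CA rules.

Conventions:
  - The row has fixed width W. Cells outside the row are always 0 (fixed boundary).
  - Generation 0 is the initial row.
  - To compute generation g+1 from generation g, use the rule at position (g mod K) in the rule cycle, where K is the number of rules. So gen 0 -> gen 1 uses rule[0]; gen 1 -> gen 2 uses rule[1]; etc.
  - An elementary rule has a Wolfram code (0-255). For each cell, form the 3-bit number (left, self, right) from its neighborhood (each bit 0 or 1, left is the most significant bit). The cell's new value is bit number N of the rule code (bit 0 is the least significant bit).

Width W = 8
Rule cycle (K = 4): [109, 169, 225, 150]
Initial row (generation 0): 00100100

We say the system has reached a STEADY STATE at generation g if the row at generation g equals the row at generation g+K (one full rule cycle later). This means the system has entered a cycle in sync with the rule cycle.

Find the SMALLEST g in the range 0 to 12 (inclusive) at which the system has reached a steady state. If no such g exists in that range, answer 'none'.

Gen 0: 00100100
Gen 1 (rule 109): 10100101
Gen 2 (rule 169): 01000010
Gen 3 (rule 225): 00011000
Gen 4 (rule 150): 00100100
Gen 5 (rule 109): 10100101
Gen 6 (rule 169): 01000010
Gen 7 (rule 225): 00011000
Gen 8 (rule 150): 00100100
Gen 9 (rule 109): 10100101
Gen 10 (rule 169): 01000010
Gen 11 (rule 225): 00011000
Gen 12 (rule 150): 00100100
Gen 13 (rule 109): 10100101
Gen 14 (rule 169): 01000010
Gen 15 (rule 225): 00011000
Gen 16 (rule 150): 00100100

Answer: 0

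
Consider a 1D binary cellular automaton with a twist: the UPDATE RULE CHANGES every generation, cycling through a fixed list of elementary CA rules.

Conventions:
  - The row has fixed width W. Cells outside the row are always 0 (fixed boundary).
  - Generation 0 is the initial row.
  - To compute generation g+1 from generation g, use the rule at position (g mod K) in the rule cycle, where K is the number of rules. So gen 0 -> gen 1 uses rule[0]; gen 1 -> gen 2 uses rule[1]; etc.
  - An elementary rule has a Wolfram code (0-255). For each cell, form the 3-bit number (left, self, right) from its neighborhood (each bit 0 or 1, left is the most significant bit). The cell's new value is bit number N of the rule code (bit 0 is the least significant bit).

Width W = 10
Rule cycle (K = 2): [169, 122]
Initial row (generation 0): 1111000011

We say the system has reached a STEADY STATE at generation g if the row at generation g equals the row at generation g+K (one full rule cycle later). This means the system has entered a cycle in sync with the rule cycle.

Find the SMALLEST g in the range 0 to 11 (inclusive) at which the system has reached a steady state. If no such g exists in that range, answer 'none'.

Answer: 10

Derivation:
Gen 0: 1111000011
Gen 1 (rule 169): 1110011010
Gen 2 (rule 122): 1011111101
Gen 3 (rule 169): 0111111010
Gen 4 (rule 122): 1100001101
Gen 5 (rule 169): 1001101010
Gen 6 (rule 122): 0111110101
Gen 7 (rule 169): 0111101010
Gen 8 (rule 122): 1100110101
Gen 9 (rule 169): 1000101010
Gen 10 (rule 122): 0101010101
Gen 11 (rule 169): 0010101010
Gen 12 (rule 122): 0101010101
Gen 13 (rule 169): 0010101010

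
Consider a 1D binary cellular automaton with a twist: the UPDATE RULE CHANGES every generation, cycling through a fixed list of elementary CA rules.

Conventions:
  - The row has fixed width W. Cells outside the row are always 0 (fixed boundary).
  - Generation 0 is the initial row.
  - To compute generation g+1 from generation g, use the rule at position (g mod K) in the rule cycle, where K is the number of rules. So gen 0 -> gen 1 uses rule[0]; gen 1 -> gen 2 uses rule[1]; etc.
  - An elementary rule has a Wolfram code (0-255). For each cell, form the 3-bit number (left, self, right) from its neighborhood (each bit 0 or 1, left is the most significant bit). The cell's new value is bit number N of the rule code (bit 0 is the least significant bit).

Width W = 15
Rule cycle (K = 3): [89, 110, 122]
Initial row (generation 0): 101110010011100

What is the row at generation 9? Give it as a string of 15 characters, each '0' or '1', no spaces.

Gen 0: 101110010011100
Gen 1 (rule 89): 001011001010111
Gen 2 (rule 110): 011111011111101
Gen 3 (rule 122): 110001110000110
Gen 4 (rule 89): 111101011110111
Gen 5 (rule 110): 100111110011101
Gen 6 (rule 122): 011100011110110
Gen 7 (rule 89): 010111010010111
Gen 8 (rule 110): 111101110111101
Gen 9 (rule 122): 100111011100110

Answer: 100111011100110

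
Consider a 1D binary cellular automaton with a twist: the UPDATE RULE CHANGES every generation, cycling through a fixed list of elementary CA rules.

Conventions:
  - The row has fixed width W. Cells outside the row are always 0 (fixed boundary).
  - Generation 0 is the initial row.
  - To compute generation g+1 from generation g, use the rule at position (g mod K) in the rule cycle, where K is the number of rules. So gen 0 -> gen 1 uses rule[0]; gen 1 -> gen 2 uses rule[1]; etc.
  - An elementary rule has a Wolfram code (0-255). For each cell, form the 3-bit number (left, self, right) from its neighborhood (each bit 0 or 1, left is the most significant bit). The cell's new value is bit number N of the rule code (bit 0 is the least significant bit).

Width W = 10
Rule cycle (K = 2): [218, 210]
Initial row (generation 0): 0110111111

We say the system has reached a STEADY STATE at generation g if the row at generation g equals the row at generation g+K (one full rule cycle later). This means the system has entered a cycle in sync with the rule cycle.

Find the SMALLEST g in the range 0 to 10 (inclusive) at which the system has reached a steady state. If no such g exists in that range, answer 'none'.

Answer: 3

Derivation:
Gen 0: 0110111111
Gen 1 (rule 218): 1110111111
Gen 2 (rule 210): 0110011111
Gen 3 (rule 218): 1111111111
Gen 4 (rule 210): 0111111111
Gen 5 (rule 218): 1111111111
Gen 6 (rule 210): 0111111111
Gen 7 (rule 218): 1111111111
Gen 8 (rule 210): 0111111111
Gen 9 (rule 218): 1111111111
Gen 10 (rule 210): 0111111111
Gen 11 (rule 218): 1111111111
Gen 12 (rule 210): 0111111111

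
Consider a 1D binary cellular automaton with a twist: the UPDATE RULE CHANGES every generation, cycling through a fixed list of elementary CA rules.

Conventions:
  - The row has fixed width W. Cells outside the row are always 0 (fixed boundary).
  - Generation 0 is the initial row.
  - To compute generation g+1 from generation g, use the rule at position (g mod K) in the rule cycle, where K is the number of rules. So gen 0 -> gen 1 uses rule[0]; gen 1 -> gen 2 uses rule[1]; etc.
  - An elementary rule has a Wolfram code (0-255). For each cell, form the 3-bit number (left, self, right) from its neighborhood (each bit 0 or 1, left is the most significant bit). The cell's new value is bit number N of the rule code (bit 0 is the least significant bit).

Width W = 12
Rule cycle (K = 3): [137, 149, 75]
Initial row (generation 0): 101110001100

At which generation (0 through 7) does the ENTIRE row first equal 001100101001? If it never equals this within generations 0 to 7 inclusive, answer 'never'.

Gen 0: 101110001100
Gen 1 (rule 137): 001100101001
Gen 2 (rule 149): 100010101101
Gen 3 (rule 75): 001100001100
Gen 4 (rule 137): 101001101001
Gen 5 (rule 149): 101100001101
Gen 6 (rule 75): 001101111100
Gen 7 (rule 137): 101001111001

Answer: 1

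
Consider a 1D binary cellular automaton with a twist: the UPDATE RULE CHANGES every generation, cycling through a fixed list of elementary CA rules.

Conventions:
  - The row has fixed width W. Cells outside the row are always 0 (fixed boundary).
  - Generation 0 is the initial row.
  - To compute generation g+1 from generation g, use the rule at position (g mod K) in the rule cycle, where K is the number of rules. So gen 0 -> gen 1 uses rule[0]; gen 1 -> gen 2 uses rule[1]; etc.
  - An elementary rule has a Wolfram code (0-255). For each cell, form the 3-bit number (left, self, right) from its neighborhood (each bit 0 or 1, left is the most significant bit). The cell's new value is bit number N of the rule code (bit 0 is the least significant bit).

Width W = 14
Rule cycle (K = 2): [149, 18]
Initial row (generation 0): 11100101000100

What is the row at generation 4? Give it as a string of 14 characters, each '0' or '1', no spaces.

Gen 0: 11100101000100
Gen 1 (rule 149): 01010101110111
Gen 2 (rule 18): 10000000000000
Gen 3 (rule 149): 11111111111111
Gen 4 (rule 18): 00000000000000

Answer: 00000000000000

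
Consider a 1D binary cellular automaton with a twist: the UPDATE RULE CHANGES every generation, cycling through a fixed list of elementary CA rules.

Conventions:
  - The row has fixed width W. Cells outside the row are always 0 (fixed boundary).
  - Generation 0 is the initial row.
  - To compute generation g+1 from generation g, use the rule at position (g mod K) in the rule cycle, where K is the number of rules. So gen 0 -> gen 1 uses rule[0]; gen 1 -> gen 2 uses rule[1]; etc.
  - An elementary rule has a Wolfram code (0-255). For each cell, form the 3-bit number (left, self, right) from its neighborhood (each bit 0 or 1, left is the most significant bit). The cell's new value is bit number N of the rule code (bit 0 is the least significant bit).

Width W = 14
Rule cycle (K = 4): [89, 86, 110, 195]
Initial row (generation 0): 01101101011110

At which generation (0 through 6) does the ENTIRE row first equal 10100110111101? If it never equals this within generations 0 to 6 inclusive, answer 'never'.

Answer: 2

Derivation:
Gen 0: 01101101011110
Gen 1 (rule 89): 01101100010011
Gen 2 (rule 86): 10100110111101
Gen 3 (rule 110): 11101111100111
Gen 4 (rule 195): 01100111101011
Gen 5 (rule 89): 01110100100011
Gen 6 (rule 86): 10010111110101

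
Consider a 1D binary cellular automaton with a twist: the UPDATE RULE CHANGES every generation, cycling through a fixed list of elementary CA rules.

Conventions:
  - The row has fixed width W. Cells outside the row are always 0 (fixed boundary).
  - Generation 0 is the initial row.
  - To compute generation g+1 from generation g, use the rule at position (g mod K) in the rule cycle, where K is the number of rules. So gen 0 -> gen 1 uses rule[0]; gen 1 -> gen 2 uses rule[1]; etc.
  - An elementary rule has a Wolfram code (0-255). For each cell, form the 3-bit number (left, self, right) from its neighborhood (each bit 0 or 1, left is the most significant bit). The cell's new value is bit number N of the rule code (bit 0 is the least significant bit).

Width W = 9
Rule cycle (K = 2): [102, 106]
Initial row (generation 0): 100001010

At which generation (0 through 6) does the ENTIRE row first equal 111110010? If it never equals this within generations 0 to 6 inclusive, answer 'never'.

Gen 0: 100001010
Gen 1 (rule 102): 100011110
Gen 2 (rule 106): 000110010
Gen 3 (rule 102): 001010110
Gen 4 (rule 106): 010101110
Gen 5 (rule 102): 111110010
Gen 6 (rule 106): 100010100

Answer: 5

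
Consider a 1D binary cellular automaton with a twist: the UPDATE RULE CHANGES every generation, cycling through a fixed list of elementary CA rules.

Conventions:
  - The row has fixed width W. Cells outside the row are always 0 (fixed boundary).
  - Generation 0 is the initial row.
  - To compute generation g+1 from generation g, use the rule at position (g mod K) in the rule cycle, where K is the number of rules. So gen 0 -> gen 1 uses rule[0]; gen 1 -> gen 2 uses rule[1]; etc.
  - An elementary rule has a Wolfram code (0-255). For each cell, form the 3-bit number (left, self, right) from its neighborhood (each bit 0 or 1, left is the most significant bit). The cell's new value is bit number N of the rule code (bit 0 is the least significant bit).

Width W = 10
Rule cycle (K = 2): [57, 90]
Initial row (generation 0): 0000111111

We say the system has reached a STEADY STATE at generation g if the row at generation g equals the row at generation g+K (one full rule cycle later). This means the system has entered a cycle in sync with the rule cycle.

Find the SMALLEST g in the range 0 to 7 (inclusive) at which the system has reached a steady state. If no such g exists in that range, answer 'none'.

Answer: none

Derivation:
Gen 0: 0000111111
Gen 1 (rule 57): 1110100000
Gen 2 (rule 90): 1010010000
Gen 3 (rule 57): 0101001111
Gen 4 (rule 90): 1000111001
Gen 5 (rule 57): 0110100100
Gen 6 (rule 90): 1110011010
Gen 7 (rule 57): 1001010101
Gen 8 (rule 90): 0110000000
Gen 9 (rule 57): 0101111111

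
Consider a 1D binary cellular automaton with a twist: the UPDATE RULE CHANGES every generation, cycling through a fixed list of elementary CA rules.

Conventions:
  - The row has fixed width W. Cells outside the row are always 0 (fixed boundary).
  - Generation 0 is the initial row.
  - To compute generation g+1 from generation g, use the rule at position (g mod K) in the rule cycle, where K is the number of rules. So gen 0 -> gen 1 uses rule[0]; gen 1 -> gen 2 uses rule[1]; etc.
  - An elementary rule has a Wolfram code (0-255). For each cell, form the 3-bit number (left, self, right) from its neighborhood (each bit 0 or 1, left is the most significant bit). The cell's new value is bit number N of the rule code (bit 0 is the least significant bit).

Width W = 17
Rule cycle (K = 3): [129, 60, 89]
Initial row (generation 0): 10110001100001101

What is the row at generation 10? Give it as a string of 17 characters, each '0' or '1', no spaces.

Gen 0: 10110001100001101
Gen 1 (rule 129): 00000100001100000
Gen 2 (rule 60): 00000110001010000
Gen 3 (rule 89): 11110111100001111
Gen 4 (rule 129): 01100011001100110
Gen 5 (rule 60): 01010010101010101
Gen 6 (rule 89): 00001000000000000
Gen 7 (rule 129): 11100011111111111
Gen 8 (rule 60): 10010010000000000
Gen 9 (rule 89): 01001001111111111
Gen 10 (rule 129): 00000000111111110

Answer: 00000000111111110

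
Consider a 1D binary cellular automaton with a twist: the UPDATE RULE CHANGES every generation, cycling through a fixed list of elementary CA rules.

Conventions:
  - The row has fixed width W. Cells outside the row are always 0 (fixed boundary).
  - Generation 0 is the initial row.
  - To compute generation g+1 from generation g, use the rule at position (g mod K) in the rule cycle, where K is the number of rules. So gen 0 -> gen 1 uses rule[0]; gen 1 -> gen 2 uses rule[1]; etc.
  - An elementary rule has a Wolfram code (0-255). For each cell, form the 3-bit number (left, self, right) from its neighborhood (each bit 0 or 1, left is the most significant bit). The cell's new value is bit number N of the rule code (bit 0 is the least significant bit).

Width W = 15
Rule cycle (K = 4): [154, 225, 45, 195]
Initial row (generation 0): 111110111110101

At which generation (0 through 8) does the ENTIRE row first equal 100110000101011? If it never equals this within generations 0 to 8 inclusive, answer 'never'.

Gen 0: 111110111110101
Gen 1 (rule 154): 111100111100000
Gen 2 (rule 225): 011100011101111
Gen 3 (rule 45): 010001010011000
Gen 4 (rule 195): 100110000101011
Gen 5 (rule 154): 011101001000010
Gen 6 (rule 225): 001110000011000
Gen 7 (rule 45): 101000111010011
Gen 8 (rule 195): 000011011000101

Answer: 4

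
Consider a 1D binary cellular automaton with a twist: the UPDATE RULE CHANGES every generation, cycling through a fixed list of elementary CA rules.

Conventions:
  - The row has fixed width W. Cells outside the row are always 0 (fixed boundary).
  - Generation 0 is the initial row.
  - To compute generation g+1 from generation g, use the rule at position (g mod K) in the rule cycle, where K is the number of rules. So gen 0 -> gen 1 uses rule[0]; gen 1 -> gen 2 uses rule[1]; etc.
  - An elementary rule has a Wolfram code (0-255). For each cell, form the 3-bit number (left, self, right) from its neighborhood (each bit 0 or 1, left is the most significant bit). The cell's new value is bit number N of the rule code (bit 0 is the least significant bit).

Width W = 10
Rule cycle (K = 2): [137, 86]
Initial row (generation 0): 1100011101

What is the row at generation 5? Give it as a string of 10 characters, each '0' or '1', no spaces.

Gen 0: 1100011101
Gen 1 (rule 137): 1001011000
Gen 2 (rule 86): 1111001100
Gen 3 (rule 137): 1110001001
Gen 4 (rule 86): 0011011111
Gen 5 (rule 137): 1010011110

Answer: 1010011110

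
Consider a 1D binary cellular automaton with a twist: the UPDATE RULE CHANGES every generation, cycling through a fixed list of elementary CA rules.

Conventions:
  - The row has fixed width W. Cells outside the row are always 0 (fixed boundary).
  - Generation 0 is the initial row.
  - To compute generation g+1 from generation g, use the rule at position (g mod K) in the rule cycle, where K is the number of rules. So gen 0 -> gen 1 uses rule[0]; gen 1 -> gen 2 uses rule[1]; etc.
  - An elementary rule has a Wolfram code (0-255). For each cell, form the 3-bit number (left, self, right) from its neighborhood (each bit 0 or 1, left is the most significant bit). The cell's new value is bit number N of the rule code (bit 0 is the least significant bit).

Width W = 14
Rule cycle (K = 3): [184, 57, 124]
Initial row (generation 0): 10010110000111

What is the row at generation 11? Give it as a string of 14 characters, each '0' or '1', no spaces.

Answer: 01100101111111

Derivation:
Gen 0: 10010110000111
Gen 1 (rule 184): 01001101000110
Gen 2 (rule 57): 00101010110101
Gen 3 (rule 124): 00111111111111
Gen 4 (rule 184): 00111111111110
Gen 5 (rule 57): 10100000000001
Gen 6 (rule 124): 11110000000001
Gen 7 (rule 184): 11101000000000
Gen 8 (rule 57): 10010111111111
Gen 9 (rule 124): 11011100000001
Gen 10 (rule 184): 10111010000000
Gen 11 (rule 57): 01100101111111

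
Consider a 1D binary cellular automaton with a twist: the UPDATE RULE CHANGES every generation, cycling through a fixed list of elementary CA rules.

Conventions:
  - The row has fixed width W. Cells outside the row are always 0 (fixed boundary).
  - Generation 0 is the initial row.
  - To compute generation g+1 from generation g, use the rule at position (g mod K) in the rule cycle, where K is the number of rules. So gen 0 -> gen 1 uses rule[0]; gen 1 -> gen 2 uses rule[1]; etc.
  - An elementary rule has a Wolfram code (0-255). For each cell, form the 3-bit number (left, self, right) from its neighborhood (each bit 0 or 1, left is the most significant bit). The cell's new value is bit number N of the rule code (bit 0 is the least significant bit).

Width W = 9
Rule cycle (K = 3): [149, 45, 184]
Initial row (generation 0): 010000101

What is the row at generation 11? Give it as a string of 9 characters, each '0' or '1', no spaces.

Gen 0: 010000101
Gen 1 (rule 149): 011110101
Gen 2 (rule 45): 010001111
Gen 3 (rule 184): 001001110
Gen 4 (rule 149): 101100101
Gen 5 (rule 45): 111000111
Gen 6 (rule 184): 110100110
Gen 7 (rule 149): 000110001
Gen 8 (rule 45): 110100101
Gen 9 (rule 184): 101010010
Gen 10 (rule 149): 101011011
Gen 11 (rule 45): 111110110

Answer: 111110110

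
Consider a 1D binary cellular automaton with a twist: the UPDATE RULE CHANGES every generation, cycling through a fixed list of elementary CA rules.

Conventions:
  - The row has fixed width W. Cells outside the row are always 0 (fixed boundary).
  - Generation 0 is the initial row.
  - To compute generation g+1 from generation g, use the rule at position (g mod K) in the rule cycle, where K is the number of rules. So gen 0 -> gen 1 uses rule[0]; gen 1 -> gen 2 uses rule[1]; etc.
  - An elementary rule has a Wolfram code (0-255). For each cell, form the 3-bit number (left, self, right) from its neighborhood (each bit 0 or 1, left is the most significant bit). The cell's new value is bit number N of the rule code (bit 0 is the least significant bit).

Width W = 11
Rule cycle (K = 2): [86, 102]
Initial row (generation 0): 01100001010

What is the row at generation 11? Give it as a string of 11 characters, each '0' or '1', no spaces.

Gen 0: 01100001010
Gen 1 (rule 86): 10110011011
Gen 2 (rule 102): 11010101101
Gen 3 (rule 86): 01010100101
Gen 4 (rule 102): 11111101111
Gen 5 (rule 86): 00000100001
Gen 6 (rule 102): 00001100011
Gen 7 (rule 86): 00010110101
Gen 8 (rule 102): 00111011111
Gen 9 (rule 86): 01001000001
Gen 10 (rule 102): 11011000011
Gen 11 (rule 86): 01001100101

Answer: 01001100101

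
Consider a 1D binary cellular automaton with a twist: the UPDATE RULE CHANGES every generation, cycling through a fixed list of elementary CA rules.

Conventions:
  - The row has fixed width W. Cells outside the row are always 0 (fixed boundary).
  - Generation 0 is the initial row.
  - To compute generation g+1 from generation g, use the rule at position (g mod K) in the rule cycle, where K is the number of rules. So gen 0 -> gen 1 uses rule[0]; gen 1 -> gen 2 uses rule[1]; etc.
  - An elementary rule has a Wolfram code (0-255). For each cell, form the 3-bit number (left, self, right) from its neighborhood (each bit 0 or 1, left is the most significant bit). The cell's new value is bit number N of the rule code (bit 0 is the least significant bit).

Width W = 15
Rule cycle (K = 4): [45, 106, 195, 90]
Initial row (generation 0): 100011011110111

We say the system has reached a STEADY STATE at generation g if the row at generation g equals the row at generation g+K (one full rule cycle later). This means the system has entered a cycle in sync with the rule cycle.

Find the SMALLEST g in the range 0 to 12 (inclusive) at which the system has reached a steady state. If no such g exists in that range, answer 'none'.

Answer: none

Derivation:
Gen 0: 100011011110111
Gen 1 (rule 45): 101010110001100
Gen 2 (rule 106): 010101110011100
Gen 3 (rule 195): 100000110101101
Gen 4 (rule 90): 010001110001100
Gen 5 (rule 45): 010101000101001
Gen 6 (rule 106): 101010001010010
Gen 7 (rule 195): 000000110000100
Gen 8 (rule 90): 000001111001010
Gen 9 (rule 45): 111101000001110
Gen 10 (rule 106): 100110000011010
Gen 11 (rule 195): 001010111101000
Gen 12 (rule 90): 010000100100100
Gen 13 (rule 45): 010110100100101
Gen 14 (rule 106): 101111001001010
Gen 15 (rule 195): 000111010010000
Gen 16 (rule 90): 001101001101000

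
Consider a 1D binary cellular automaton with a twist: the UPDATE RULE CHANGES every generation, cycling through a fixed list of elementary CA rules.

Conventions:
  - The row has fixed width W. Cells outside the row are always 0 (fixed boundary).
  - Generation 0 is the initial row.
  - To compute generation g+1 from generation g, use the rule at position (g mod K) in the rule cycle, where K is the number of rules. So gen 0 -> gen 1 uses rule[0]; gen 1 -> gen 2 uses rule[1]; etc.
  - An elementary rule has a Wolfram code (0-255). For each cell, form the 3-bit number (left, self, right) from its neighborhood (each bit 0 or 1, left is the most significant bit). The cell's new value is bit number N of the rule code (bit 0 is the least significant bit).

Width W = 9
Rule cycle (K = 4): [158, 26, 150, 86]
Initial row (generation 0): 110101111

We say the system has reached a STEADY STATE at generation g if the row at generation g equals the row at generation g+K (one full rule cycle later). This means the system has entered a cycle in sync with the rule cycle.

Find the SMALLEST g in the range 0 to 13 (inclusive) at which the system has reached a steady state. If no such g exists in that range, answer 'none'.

Gen 0: 110101111
Gen 1 (rule 158): 100101110
Gen 2 (rule 26): 011001001
Gen 3 (rule 150): 100111111
Gen 4 (rule 86): 111000001
Gen 5 (rule 158): 110100011
Gen 6 (rule 26): 100010110
Gen 7 (rule 150): 110110001
Gen 8 (rule 86): 010011011
Gen 9 (rule 158): 111110010
Gen 10 (rule 26): 100001101
Gen 11 (rule 150): 110010001
Gen 12 (rule 86): 011111011
Gen 13 (rule 158): 111110010
Gen 14 (rule 26): 100001101
Gen 15 (rule 150): 110010001
Gen 16 (rule 86): 011111011
Gen 17 (rule 158): 111110010

Answer: 9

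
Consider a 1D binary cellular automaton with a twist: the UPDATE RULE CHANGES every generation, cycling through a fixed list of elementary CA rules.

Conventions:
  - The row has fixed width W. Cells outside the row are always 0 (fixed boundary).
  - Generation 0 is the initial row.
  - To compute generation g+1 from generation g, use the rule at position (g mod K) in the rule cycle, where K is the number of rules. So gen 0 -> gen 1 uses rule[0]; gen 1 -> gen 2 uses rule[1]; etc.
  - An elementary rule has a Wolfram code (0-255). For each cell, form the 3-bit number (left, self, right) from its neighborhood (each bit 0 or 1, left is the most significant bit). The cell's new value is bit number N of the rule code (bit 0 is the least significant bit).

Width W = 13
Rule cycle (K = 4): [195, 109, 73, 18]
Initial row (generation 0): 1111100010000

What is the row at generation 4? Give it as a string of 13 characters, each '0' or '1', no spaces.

Answer: 0001011010000

Derivation:
Gen 0: 1111100010000
Gen 1 (rule 195): 0111101100111
Gen 2 (rule 109): 0100111100101
Gen 3 (rule 73): 0000100100000
Gen 4 (rule 18): 0001011010000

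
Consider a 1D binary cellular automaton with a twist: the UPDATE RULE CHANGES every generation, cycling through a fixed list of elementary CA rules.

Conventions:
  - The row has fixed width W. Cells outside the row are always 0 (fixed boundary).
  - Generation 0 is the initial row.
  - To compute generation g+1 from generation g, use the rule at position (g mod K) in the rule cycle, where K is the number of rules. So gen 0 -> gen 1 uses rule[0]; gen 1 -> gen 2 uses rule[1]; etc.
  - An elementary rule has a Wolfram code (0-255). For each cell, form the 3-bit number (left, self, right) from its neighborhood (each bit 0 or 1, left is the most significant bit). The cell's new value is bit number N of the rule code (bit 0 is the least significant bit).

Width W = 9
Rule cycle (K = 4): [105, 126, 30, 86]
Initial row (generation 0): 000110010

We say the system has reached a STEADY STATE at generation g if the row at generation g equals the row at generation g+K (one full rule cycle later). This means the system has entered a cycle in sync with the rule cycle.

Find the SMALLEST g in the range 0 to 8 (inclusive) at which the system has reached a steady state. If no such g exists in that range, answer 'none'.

Gen 0: 000110010
Gen 1 (rule 105): 110110000
Gen 2 (rule 126): 111111000
Gen 3 (rule 30): 100000100
Gen 4 (rule 86): 110001110
Gen 5 (rule 105): 110101010
Gen 6 (rule 126): 111111111
Gen 7 (rule 30): 100000000
Gen 8 (rule 86): 110000000
Gen 9 (rule 105): 110111111
Gen 10 (rule 126): 111100001
Gen 11 (rule 30): 100010011
Gen 12 (rule 86): 110111101

Answer: none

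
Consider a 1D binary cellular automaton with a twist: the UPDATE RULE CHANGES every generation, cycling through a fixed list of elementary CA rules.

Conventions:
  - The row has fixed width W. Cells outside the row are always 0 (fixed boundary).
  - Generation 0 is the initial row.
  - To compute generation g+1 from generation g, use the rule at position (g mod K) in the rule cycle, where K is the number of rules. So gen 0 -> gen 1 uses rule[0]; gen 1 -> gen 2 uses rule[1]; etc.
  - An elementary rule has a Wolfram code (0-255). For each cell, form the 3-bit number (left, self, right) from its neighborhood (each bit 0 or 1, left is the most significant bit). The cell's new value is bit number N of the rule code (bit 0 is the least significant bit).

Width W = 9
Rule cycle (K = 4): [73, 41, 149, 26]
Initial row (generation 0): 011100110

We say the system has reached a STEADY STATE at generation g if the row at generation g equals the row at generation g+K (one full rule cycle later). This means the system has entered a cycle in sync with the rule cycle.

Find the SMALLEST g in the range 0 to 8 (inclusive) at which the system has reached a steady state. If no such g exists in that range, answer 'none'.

Answer: 2

Derivation:
Gen 0: 011100110
Gen 1 (rule 73): 010100110
Gen 2 (rule 41): 001000100
Gen 3 (rule 149): 101110111
Gen 4 (rule 26): 001000100
Gen 5 (rule 73): 100010001
Gen 6 (rule 41): 001000100
Gen 7 (rule 149): 101110111
Gen 8 (rule 26): 001000100
Gen 9 (rule 73): 100010001
Gen 10 (rule 41): 001000100
Gen 11 (rule 149): 101110111
Gen 12 (rule 26): 001000100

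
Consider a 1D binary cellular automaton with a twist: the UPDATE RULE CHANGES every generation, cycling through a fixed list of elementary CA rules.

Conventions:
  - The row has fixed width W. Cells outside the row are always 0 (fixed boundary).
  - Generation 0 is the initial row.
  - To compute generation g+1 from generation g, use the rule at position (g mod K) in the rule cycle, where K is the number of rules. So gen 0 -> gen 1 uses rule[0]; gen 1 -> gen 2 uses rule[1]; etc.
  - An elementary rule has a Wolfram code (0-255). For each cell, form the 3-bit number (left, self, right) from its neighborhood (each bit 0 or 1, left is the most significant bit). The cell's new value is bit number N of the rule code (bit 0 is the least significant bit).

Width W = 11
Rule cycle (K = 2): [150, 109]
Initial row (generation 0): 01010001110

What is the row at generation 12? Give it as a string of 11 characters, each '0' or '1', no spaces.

Gen 0: 01010001110
Gen 1 (rule 150): 11011010101
Gen 2 (rule 109): 11111111111
Gen 3 (rule 150): 01111111110
Gen 4 (rule 109): 01000000010
Gen 5 (rule 150): 11100000111
Gen 6 (rule 109): 10101110101
Gen 7 (rule 150): 10100100101
Gen 8 (rule 109): 11100100111
Gen 9 (rule 150): 01011111010
Gen 10 (rule 109): 01110001110
Gen 11 (rule 150): 10101010101
Gen 12 (rule 109): 11111111111

Answer: 11111111111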